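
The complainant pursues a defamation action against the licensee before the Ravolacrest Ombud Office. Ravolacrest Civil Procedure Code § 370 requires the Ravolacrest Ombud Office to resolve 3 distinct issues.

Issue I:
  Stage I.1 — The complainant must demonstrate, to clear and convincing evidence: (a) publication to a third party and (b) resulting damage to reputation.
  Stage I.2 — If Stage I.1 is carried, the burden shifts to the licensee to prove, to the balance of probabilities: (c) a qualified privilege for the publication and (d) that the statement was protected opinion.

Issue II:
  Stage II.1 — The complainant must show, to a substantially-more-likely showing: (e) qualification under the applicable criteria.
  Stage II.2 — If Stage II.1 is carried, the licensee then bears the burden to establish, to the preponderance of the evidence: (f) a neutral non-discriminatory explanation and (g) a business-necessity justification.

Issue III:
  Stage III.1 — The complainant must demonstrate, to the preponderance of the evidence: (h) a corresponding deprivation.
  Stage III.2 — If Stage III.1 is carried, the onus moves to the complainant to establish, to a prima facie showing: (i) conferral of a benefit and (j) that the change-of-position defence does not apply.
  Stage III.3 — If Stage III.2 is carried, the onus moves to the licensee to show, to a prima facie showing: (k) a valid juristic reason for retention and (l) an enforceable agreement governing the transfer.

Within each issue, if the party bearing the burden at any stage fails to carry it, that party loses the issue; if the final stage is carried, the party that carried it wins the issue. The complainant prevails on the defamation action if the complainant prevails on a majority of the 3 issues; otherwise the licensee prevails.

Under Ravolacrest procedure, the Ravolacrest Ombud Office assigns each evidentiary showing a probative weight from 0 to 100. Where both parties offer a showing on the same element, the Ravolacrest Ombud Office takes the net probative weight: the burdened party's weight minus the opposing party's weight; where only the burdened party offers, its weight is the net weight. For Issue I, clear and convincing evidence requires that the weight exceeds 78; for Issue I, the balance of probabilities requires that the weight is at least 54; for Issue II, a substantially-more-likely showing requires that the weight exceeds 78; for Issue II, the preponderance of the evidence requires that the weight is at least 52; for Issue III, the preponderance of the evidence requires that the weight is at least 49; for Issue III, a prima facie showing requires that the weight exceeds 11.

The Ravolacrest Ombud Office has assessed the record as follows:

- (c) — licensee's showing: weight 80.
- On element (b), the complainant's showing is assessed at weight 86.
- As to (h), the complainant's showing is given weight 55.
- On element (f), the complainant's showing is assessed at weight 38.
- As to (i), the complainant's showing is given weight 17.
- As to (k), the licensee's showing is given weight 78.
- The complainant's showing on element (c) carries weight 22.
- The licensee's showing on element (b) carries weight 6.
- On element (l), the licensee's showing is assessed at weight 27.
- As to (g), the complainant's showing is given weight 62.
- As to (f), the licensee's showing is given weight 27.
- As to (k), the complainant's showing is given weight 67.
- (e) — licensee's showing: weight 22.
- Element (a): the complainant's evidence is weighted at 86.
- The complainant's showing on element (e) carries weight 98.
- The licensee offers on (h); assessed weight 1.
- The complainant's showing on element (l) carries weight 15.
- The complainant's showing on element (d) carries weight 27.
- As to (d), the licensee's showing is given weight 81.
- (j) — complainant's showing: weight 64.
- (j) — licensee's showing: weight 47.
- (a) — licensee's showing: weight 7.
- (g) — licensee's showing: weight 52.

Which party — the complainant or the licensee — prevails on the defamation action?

licensee

— Issue I —
Stage I.1 (complainant, clear and convincing evidence, weight exceeds 78): (a) net 86−7=79 > 78 — meets; (b) net 86−6=80 > 78 — meets.
  All elements met. The burden passes to the licensee.
Stage I.2 (licensee, the balance of probabilities, weight is at least 54): (c) net 80−22=58 ≥ 54 — meets; (d) net 81−27=54 ≥ 54 — meets.
  All elements met at the final stage.
Every stage carried; the licensee prevails on this issue.
— Issue II —
At Stage II.1 the complainant must meet a substantially-more-likely showing (weight exceeds 78): on (e) the weight is 98 less the opposing 22 gives net 76, ≤ 78, so (e) does not meet the standard.
  Not every element is met, so the complainant fails to carry Stage II.1.
The licensee prevails on this issue.
— Issue III —
Stage III.1 — burden on complainant; standard: the preponderance of the evidence (weight is at least 49).
    (h): 55 − 1 = 54 ≥ 49 [met]
  All elements met. The complainant retains the burden for Stage III.2.
Stage III.2 — burden on complainant; standard: a prima facie showing (weight exceeds 11).
    (i): 17 > 11 [met]
    (j): 64 − 47 = 17 > 11 [met]
  The complainant carries Stage III.2; the licensee now bears the burden.
Stage III.3 — burden on licensee; standard: a prima facie showing (weight exceeds 11).
    (k): 78 − 67 = 11 ≤ 11 [not met]
    (l): 27 − 15 = 12 > 11 [met]
  Not every element is met, so the licensee fails to carry Stage III.3.
The analysis ends at Stage III.3; the complainant prevails on this issue.
Per-issue: Issue I → licensee; Issue II → licensee; Issue III → complainant. The complainant must prevail on a majority of issues; overall, the licensee prevails.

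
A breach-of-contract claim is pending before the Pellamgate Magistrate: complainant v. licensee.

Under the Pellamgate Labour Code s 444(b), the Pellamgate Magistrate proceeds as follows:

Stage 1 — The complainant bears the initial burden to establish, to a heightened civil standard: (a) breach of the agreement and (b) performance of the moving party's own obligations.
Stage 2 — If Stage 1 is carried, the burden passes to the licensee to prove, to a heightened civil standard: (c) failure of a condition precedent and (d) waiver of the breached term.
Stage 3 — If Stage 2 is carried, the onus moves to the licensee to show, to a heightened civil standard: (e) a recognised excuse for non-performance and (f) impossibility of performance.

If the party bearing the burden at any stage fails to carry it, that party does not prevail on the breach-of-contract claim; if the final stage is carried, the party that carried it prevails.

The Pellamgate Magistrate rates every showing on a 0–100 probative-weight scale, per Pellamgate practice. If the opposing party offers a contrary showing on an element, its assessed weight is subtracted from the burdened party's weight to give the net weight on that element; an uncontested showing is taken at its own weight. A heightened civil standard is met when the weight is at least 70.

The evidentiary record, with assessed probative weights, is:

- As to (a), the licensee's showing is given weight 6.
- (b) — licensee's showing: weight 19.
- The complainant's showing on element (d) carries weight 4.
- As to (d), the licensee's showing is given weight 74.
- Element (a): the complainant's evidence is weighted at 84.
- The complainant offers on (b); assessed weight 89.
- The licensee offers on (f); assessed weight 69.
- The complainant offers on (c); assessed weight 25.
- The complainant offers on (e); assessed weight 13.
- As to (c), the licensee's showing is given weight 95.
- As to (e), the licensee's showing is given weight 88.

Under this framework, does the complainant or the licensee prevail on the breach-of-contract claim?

complainant

Stage 1 (complainant, a heightened civil standard, weight is at least 70): (a) net 84−6=78 ≥ 70 — meets; (b) net 89−19=70 ≥ 70 — meets.
  Stage 1 is satisfied; the onus moves to the licensee.
Stage 2 (licensee, a heightened civil standard, weight is at least 70): (c) net 95−25=70 ≥ 70 — meets; (d) net 74−4=70 ≥ 70 — meets.
  All elements met. The licensee retains the burden for Stage 3.
Stage 3 (licensee, a heightened civil standard, weight is at least 70): (e) net 88−13=75 ≥ 70 — meets; (f) 69 < 70 — fails.
  The licensee does not carry Stage 3.
The complainant prevails.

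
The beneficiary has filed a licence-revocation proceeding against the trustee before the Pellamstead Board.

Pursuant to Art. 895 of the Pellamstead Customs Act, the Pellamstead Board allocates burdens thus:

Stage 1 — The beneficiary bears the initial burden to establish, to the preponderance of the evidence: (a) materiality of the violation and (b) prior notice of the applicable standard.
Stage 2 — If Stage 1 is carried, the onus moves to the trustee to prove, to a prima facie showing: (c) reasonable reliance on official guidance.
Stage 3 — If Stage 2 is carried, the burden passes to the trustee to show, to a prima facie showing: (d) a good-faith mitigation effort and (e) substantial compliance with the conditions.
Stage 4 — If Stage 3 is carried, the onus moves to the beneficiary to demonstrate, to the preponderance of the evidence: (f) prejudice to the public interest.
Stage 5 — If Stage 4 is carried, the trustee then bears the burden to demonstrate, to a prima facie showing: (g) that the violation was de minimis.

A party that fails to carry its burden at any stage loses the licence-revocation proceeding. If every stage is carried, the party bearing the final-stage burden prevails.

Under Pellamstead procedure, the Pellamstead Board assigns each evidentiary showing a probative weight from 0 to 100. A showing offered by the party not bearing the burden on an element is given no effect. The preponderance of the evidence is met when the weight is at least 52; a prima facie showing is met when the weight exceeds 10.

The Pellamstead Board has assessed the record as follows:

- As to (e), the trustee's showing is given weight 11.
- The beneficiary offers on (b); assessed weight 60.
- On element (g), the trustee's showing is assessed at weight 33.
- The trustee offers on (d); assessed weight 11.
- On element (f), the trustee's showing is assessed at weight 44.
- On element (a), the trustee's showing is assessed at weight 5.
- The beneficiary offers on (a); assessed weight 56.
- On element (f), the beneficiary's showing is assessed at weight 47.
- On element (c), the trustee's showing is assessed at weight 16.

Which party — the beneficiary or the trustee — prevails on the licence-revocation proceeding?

At Stage 1 the beneficiary must meet the preponderance of the evidence (weight is at least 52): on (a) the weight is 56 (the trustee's 5 is given no effect), ≥ 52, so (a) meets the standard; on (b) the weight is 60, which does reach 52, so (b) meets the standard.
  Stage 1 is satisfied; the onus moves to the trustee.
At Stage 2 the trustee must meet a prima facie showing (weight exceeds 10): on (c) the weight is 16, which does exceed 10, so (c) meets the standard.
  All elements met. The trustee retains the burden for Stage 3.
At Stage 3 the trustee must meet a prima facie showing (weight exceeds 10): on (d) the weight is 11, > 10, so (d) meets the standard; on (e) the weight is 11, > 10, so (e) meets the standard.
  All elements met. The burden passes to the beneficiary.
At Stage 4 the beneficiary must meet the preponderance of the evidence (weight is at least 52): on (f) the weight is 47 (the trustee's 44 is given no effect), which does not reach 52, so (f) does not meet the standard.
  The beneficiary does not carry Stage 4.
The analysis ends at Stage 4; the trustee prevails.

trustee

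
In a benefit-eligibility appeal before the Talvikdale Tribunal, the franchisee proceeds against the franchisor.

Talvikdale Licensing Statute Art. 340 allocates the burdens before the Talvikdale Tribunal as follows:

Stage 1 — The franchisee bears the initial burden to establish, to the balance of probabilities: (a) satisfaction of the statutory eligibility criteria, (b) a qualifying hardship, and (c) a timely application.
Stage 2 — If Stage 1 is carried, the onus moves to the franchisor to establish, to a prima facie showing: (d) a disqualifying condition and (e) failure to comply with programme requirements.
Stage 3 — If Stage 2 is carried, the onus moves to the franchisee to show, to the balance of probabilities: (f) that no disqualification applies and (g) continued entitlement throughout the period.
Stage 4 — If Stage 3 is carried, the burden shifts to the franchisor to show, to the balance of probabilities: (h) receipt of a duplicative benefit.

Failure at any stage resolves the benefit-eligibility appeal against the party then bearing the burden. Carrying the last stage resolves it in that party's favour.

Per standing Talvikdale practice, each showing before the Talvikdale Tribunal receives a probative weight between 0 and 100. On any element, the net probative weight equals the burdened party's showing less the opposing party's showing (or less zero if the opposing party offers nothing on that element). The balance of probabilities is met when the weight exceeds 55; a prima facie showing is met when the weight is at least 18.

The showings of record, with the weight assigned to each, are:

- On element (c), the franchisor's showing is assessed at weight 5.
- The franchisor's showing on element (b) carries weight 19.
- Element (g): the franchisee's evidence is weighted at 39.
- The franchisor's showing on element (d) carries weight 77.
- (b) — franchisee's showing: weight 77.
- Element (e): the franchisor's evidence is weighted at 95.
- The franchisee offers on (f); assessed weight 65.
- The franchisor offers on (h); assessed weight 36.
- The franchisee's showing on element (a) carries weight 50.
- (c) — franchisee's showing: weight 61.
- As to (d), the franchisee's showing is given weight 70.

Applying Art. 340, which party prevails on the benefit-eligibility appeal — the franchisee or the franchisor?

Stage 1 — burden on franchisee; standard: the balance of probabilities (weight exceeds 55).
    (a): 50 ≤ 55 [not met]
    (b): 77 − 19 = 58 > 55 [met]
    (c): 61 − 5 = 56 > 55 [met]
  Not every element is met, so the franchisee fails to carry Stage 1.
So the franchisor prevails.

franchisor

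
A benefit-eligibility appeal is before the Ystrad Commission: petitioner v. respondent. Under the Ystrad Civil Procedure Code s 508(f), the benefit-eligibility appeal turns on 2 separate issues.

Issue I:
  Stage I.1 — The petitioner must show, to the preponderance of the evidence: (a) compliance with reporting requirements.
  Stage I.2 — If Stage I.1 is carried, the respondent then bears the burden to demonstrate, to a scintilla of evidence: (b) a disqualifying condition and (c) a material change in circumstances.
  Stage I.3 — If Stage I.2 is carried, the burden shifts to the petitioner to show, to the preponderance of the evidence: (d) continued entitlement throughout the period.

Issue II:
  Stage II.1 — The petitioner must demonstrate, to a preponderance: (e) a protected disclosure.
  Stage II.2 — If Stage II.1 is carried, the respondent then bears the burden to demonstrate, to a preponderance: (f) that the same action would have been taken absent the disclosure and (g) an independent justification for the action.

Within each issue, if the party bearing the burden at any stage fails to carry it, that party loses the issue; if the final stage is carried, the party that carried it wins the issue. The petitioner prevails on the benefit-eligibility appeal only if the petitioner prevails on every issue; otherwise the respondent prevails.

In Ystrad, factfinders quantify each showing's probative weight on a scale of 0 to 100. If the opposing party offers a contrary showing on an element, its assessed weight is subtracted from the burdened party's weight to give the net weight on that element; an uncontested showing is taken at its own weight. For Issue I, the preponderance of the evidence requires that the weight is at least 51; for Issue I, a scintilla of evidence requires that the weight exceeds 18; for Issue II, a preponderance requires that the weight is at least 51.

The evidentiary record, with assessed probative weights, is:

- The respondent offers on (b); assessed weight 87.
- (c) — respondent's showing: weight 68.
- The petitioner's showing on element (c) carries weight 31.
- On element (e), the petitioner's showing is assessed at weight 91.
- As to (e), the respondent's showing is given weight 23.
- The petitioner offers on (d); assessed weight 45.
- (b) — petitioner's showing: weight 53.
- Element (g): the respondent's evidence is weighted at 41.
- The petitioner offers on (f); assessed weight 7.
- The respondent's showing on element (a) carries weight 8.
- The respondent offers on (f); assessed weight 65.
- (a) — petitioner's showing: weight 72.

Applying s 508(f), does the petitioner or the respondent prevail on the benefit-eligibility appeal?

respondent

— Issue I —
Stage I.1 — burden on petitioner; standard: the preponderance of the evidence (weight is at least 51).
    (a): 72 − 8 = 64 ≥ 51 [met]
  Stage I.1 is satisfied; the onus moves to the respondent.
Stage I.2 — burden on respondent; standard: a scintilla of evidence (weight exceeds 18).
    (b): 87 − 53 = 34 > 18 [met]
    (c): 68 − 31 = 37 > 18 [met]
  Stage I.2 carried; the burden shifts to the petitioner.
Stage I.3 — burden on petitioner; standard: the preponderance of the evidence (weight is at least 51).
    (d): 45 < 51 [not met]
  Stage I.3 not carried; the petitioner fails its burden.
So the respondent prevails on this issue.
— Issue II —
At Stage II.1 the petitioner must meet a preponderance (weight is at least 51): on (e) the weight is 91 less the opposing 23 gives net 68, ≥ 51, so (e) meets the standard.
  All elements met. The burden passes to the respondent.
At Stage II.2 the respondent must meet a preponderance (weight is at least 51): on (f) the weight is 65 less the opposing 7 gives net 58, ≥ 51, so (f) meets the standard; on (g) the weight is 41, which does not reach 51, so (g) does not meet the standard.
  The respondent does not carry Stage II.2.
So the petitioner prevails on this issue.
Per-issue: Issue I → respondent; Issue II → petitioner. The petitioner must prevail on every issue; overall, the respondent prevails.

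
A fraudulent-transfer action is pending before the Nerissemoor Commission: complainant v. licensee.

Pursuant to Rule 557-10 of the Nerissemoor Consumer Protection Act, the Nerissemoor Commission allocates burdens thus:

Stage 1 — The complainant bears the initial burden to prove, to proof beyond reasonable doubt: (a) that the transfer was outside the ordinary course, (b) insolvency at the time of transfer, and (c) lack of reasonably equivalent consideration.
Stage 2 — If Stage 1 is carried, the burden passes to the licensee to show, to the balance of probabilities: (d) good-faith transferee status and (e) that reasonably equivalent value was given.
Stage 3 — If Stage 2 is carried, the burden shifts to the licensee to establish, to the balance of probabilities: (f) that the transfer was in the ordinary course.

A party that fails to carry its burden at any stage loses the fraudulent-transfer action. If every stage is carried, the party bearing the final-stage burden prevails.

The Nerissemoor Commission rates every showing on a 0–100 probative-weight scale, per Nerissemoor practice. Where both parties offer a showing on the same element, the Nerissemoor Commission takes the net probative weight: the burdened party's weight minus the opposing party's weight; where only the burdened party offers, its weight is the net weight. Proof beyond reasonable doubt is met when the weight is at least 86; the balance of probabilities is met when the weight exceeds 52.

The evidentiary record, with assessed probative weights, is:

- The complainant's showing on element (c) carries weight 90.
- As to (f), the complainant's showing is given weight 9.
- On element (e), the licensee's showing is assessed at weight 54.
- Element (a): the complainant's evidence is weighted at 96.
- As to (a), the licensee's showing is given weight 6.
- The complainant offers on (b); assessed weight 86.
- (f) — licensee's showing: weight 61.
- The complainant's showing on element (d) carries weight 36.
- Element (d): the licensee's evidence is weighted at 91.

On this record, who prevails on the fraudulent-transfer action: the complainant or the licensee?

Stage 1 — burden on complainant; standard: proof beyond reasonable doubt (weight is at least 86).
    (a): 96 − 6 = 90 ≥ 86 [met]
    (b): 86 ≥ 86 [met]
    (c): 90 ≥ 86 [met]
  Stage 1 is satisfied; the onus moves to the licensee.
Stage 2 — burden on licensee; standard: the balance of probabilities (weight exceeds 52).
    (d): 91 − 36 = 55 > 52 [met]
    (e): 54 > 52 [met]
  Stage 2 carried; the burden remains with the licensee.
Stage 3 — burden on licensee; standard: the balance of probabilities (weight exceeds 52).
    (f): 61 − 9 = 52 ≤ 52 [not met]
  Stage 3 not carried; the licensee fails its burden.
So the complainant prevails.

complainant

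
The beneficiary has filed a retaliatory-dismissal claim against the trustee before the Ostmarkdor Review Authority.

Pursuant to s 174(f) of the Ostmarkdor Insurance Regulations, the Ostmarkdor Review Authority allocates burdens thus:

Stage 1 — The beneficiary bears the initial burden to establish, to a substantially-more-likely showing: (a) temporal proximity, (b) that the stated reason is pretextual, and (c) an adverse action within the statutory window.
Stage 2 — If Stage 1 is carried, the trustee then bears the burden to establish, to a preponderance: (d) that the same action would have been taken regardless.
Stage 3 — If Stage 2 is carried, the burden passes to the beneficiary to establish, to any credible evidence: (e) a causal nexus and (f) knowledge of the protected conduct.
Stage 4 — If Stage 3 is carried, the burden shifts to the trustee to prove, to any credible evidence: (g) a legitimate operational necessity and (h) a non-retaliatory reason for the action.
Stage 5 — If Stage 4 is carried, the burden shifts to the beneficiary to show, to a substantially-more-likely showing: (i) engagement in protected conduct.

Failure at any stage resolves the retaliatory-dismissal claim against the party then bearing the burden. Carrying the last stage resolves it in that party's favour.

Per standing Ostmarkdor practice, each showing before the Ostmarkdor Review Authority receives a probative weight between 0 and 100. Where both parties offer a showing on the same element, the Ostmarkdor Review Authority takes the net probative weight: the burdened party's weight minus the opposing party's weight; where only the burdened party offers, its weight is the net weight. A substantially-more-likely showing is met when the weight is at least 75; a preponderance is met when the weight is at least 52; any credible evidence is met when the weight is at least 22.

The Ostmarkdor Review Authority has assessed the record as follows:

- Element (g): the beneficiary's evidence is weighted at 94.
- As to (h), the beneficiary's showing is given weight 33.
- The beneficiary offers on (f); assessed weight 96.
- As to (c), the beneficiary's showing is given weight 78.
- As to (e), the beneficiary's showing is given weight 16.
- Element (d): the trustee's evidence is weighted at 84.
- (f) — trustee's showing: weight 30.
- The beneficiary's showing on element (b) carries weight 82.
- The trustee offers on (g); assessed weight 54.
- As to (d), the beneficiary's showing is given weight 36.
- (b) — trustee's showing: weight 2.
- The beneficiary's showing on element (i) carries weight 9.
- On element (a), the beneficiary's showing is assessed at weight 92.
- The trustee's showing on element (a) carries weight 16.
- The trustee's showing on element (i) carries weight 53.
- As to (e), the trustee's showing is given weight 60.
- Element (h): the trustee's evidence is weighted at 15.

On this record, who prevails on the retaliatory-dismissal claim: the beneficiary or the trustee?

beneficiary

At Stage 1 the beneficiary must meet a substantially-more-likely showing (weight is at least 75): on (a) the weight is 92 less the opposing 16 gives net 76, which does reach 75, so (a) meets the standard; on (b) the weight is 82 less the opposing 2 gives net 80, ≥ 75, so (b) meets the standard; on (c) the weight is 78, ≥ 75, so (c) meets the standard.
  All elements met. The burden passes to the trustee.
At Stage 2 the trustee must meet a preponderance (weight is at least 52): on (d) the weight is 84 less the opposing 36 gives net 48, < 52, so (d) does not meet the standard.
  The trustee does not carry Stage 2.
The beneficiary prevails.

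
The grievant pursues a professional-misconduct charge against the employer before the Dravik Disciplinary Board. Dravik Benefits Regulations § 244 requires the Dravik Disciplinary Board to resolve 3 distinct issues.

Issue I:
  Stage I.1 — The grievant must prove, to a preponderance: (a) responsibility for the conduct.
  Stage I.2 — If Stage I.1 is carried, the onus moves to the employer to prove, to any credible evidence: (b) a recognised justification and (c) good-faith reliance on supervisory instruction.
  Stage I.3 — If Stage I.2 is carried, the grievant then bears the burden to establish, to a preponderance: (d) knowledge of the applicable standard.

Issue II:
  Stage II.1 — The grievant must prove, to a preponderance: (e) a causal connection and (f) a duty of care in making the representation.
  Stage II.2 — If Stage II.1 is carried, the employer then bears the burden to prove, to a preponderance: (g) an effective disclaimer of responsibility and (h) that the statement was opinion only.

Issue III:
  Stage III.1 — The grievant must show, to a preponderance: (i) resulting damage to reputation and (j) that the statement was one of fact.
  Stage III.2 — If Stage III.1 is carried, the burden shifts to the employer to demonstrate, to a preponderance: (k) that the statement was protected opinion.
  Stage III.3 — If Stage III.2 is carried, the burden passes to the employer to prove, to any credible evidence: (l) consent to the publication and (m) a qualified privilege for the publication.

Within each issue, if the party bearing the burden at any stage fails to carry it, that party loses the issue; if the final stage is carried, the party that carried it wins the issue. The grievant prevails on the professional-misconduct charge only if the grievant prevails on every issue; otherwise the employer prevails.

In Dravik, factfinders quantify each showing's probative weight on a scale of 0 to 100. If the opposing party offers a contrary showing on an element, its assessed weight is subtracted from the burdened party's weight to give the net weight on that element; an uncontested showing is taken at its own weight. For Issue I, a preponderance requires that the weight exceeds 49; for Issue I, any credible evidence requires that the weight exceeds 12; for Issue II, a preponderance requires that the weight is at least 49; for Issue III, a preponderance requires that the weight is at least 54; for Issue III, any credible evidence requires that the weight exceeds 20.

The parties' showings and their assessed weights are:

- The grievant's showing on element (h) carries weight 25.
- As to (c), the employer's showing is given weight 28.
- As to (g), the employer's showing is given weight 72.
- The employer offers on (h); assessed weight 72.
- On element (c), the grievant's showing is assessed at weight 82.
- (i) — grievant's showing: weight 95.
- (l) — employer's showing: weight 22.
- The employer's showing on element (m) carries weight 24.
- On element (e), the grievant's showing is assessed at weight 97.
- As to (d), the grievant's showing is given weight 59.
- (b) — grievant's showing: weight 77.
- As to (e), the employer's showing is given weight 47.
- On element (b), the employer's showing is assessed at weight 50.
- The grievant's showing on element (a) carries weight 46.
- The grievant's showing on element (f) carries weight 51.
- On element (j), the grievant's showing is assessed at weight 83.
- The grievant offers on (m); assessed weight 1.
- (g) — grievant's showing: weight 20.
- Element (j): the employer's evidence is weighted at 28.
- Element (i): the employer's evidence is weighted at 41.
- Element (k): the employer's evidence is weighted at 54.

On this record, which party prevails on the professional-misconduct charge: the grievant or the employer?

employer

— Issue I —
At Stage I.1 the grievant must meet a preponderance (weight exceeds 49): on (a) the weight is 46, which does not exceed 49, so (a) does not meet the standard.
  Stage I.1 not carried; the grievant fails its burden.
The employer prevails on this issue.
— Issue II —
Stage II.1 (grievant, a preponderance, weight is at least 49): (e) net 97−47=50 ≥ 49 — meets; (f) 51 ≥ 49 — meets.
  All elements met. The burden passes to the employer.
Stage II.2 (employer, a preponderance, weight is at least 49): (g) net 72−20=52 ≥ 49 — meets; (h) net 72−25=47 < 49 — fails.
  The employer does not carry Stage II.2.
The grievant prevails on this issue.
— Issue III —
Stage III.1 — burden on grievant; standard: a preponderance (weight is at least 54).
    (i): 95 − 41 = 54 ≥ 54 [met]
    (j): 83 − 28 = 55 ≥ 54 [met]
  Stage III.1 carried; the burden shifts to the employer.
Stage III.2 — burden on employer; standard: a preponderance (weight is at least 54).
    (k): 54 ≥ 54 [met]
  Stage III.2 is satisfied; the employer continues to bear the burden.
Stage III.3 — burden on employer; standard: any credible evidence (weight exceeds 20).
    (l): 22 > 20 [met]
    (m): 24 − 1 = 23 > 20 [met]
  Stage III.3 carried; the final stage is satisfied.
All stages carried — the employer prevails on this issue.
Per-issue: Issue I → employer; Issue II → grievant; Issue III → employer. The grievant must prevail on every issue; overall, the employer prevails.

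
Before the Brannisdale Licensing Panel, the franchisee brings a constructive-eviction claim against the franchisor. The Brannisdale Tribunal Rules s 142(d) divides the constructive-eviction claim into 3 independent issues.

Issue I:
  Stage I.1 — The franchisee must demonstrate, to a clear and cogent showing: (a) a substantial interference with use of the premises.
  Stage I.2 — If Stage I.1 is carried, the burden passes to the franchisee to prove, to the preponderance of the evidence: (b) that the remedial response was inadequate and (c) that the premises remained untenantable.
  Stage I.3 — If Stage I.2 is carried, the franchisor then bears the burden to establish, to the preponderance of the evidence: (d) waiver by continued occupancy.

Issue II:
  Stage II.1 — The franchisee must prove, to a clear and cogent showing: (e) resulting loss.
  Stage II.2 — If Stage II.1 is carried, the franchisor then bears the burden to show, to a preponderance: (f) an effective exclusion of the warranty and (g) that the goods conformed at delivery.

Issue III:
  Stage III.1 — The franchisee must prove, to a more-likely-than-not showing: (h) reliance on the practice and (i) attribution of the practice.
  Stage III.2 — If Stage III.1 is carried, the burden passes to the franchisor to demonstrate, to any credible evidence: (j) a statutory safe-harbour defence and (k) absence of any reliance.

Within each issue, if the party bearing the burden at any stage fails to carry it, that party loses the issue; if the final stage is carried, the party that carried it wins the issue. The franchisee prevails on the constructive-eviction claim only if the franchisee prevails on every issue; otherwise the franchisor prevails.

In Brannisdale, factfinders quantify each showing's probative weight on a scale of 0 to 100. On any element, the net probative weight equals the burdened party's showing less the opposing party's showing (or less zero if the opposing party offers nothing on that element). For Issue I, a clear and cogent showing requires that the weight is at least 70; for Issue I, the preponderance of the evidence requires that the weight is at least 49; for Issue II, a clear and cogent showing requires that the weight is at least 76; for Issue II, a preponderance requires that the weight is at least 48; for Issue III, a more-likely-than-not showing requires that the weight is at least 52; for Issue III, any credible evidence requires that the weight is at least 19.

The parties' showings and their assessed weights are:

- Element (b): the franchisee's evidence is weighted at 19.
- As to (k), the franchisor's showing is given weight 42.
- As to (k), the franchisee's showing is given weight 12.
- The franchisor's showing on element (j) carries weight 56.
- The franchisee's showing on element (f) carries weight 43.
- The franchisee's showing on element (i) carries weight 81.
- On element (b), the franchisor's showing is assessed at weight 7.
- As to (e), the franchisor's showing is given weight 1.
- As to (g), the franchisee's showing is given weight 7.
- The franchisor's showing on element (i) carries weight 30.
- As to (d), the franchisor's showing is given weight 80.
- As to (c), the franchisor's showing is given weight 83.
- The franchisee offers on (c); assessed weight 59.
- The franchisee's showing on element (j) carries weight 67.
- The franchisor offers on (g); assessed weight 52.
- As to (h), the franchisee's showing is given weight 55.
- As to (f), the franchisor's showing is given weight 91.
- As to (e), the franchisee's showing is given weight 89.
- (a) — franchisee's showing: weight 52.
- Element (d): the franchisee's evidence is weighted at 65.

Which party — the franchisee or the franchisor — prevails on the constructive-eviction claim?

— Issue I —
Stage I.1 — burden on franchisee; standard: a clear and cogent showing (weight is at least 70).
    (a): 52 < 70 [not met]
  Not every element is met, so the franchisee fails to carry Stage I.1.
The franchisor prevails on this issue.
— Issue II —
Stage II.1 (franchisee, a clear and cogent showing, weight is at least 76): (e) net 89−1=88 ≥ 76 — meets.
  Stage II.1 is satisfied; the onus moves to the franchisor.
Stage II.2 (franchisor, a preponderance, weight is at least 48): (f) net 91−43=48 ≥ 48 — meets; (g) net 52−7=45 < 48 — fails.
  The franchisor does not carry Stage II.2.
The analysis ends at Stage II.2; the franchisee prevails on this issue.
— Issue III —
Stage III.1 (franchisee, a more-likely-than-not showing, weight is at least 52): (h) 55 ≥ 52 — meets; (i) net 81−30=51 < 52 — fails.
  Stage III.1 not carried; the franchisee fails its burden.
The analysis ends at Stage III.1; the franchisor prevails on this issue.
Per-issue: Issue I → franchisor; Issue II → franchisee; Issue III → franchisor. The franchisee must prevail on every issue; overall, the franchisor prevails.

franchisor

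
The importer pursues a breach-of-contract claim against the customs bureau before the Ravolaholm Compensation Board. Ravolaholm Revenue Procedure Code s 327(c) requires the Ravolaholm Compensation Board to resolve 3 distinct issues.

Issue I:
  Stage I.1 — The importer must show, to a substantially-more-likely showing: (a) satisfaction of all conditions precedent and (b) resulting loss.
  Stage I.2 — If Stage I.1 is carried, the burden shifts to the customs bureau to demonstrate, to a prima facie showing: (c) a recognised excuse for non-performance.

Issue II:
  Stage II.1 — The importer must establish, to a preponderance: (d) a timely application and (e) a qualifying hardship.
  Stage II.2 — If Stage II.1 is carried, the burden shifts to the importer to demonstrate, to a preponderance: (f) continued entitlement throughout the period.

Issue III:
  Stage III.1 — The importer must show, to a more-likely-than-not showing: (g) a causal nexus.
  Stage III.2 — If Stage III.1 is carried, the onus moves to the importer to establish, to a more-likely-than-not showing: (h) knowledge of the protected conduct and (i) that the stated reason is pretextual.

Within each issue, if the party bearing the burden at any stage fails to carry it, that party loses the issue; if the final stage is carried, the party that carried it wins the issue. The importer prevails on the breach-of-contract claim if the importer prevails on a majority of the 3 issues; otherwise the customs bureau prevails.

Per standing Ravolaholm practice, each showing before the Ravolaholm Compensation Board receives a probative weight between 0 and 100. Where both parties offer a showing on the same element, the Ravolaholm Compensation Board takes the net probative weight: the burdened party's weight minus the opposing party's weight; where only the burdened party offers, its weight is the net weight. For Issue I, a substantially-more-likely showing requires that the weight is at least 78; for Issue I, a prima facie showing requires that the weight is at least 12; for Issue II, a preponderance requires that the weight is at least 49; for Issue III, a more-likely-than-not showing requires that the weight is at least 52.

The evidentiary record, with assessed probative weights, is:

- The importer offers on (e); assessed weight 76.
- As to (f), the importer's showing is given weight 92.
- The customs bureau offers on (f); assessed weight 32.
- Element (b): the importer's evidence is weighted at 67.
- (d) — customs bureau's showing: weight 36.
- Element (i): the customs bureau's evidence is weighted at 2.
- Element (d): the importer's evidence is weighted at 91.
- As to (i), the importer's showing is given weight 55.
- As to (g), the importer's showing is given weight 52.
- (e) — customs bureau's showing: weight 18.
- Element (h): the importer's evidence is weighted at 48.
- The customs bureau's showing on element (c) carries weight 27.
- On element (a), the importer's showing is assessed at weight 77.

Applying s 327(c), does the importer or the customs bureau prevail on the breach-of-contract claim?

customs bureau

— Issue I —
Stage I.1 — burden on importer; standard: a substantially-more-likely showing (weight is at least 78).
    (a): 77 < 78 [not met]
    (b): 67 < 78 [not met]
  Not every element is met, so the importer fails to carry Stage I.1.
The customs bureau prevails on this issue.
— Issue II —
Stage II.1 — burden on importer; standard: a preponderance (weight is at least 49).
    (d): 91 − 36 = 55 ≥ 49 [met]
    (e): 76 − 18 = 58 ≥ 49 [met]
  Stage II.1 carried; the burden remains with the importer.
Stage II.2 — burden on importer; standard: a preponderance (weight is at least 49).
    (f): 92 − 32 = 60 ≥ 49 [met]
  Stage II.2 carried; the final stage is satisfied.
With every stage satisfied, the importer prevails on this issue.
— Issue III —
Stage III.1 — burden on importer; standard: a more-likely-than-not showing (weight is at least 52).
    (g): 52 ≥ 52 [met]
  Stage III.1 is satisfied; the importer continues to bear the burden.
Stage III.2 — burden on importer; standard: a more-likely-than-not showing (weight is at least 52).
    (h): 48 < 52 [not met]
    (i): 55 − 2 = 53 ≥ 52 [met]
  Not every element is met, so the importer fails to carry Stage III.2.
The customs bureau prevails on this issue.
Per-issue: Issue I → customs bureau; Issue II → importer; Issue III → customs bureau. The importer must prevail on a majority of issues; overall, the customs bureau prevails.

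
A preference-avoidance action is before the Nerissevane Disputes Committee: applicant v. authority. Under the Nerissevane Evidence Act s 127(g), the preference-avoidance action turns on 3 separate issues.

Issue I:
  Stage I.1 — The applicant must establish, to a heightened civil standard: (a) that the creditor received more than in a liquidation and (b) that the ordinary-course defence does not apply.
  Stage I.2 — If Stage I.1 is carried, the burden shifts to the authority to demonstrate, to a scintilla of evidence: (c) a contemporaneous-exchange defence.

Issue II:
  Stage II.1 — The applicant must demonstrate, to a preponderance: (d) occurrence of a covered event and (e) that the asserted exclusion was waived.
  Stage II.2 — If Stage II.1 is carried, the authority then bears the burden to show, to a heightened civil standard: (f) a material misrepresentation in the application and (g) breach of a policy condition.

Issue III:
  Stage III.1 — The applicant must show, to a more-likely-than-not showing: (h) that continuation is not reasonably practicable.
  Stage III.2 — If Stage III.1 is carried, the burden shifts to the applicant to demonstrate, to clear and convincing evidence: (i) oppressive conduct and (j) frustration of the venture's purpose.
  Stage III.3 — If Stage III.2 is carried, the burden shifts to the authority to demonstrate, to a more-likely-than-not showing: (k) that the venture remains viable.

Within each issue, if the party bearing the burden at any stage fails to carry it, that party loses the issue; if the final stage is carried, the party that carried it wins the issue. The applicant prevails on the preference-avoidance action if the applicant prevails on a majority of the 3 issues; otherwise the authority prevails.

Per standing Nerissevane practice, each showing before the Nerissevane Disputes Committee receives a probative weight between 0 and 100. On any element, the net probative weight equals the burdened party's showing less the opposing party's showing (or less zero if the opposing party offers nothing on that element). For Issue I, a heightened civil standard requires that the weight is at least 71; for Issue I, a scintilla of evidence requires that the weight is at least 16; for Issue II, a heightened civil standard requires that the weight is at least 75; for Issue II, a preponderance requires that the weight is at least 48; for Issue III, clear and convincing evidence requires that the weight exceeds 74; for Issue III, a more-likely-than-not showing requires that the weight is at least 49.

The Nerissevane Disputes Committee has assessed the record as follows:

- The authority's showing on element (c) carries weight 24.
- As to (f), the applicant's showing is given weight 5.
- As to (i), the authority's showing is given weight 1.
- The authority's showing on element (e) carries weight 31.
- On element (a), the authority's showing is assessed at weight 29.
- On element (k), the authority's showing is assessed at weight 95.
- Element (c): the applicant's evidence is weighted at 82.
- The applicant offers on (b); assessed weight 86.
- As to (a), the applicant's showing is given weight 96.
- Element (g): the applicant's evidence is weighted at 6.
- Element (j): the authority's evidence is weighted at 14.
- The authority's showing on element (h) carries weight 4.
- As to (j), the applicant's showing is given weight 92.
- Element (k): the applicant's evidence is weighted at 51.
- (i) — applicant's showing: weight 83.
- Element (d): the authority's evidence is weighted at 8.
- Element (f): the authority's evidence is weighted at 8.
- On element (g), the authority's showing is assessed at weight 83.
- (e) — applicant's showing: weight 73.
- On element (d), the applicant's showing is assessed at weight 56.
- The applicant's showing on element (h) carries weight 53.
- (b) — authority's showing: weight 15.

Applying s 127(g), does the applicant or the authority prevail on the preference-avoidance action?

authority

— Issue I —
Stage I.1 — burden on applicant; standard: a heightened civil standard (weight is at least 71).
    (a): 96 − 29 = 67 < 71 [not met]
    (b): 86 − 15 = 71 ≥ 71 [met]
  Stage I.1 not carried; the applicant fails its burden.
The analysis ends at Stage I.1; the authority prevails on this issue.
— Issue II —
Stage II.1 (applicant, a preponderance, weight is at least 48): (d) net 56−8=48 ≥ 48 — meets; (e) net 73−31=42 < 48 — fails.
  Not every element is met, so the applicant fails to carry Stage II.1.
So the authority prevails on this issue.
— Issue III —
Stage III.1 — burden on applicant; standard: a more-likely-than-not showing (weight is at least 49).
    (h): 53 − 4 = 49 ≥ 49 [met]
  Stage III.1 is satisfied; the applicant continues to bear the burden.
Stage III.2 — burden on applicant; standard: clear and convincing evidence (weight exceeds 74).
    (i): 83 − 1 = 82 > 74 [met]
    (j): 92 − 14 = 78 > 74 [met]
  All elements met. The burden passes to the authority.
Stage III.3 — burden on authority; standard: a more-likely-than-not showing (weight is at least 49).
    (k): 95 − 51 = 44 < 49 [not met]
  The authority does not carry Stage III.3.
So the applicant prevails on this issue.
Per-issue: Issue I → authority; Issue II → authority; Issue III → applicant. The applicant must prevail on a majority of issues; overall, the authority prevails.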